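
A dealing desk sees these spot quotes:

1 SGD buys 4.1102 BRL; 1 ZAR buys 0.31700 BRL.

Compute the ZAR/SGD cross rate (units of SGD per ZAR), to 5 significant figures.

ZAR/SGD = 0.077125

1 ZAR × 0.31700 = 0.317 BRL
0.317 BRL ÷ 4.1102 = 0.0771252 SGD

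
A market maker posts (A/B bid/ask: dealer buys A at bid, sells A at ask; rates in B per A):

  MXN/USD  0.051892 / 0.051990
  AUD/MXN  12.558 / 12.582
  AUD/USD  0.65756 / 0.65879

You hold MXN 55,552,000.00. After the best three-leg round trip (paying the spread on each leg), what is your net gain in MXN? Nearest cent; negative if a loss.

Net profit: MXN 290,594.48

Best loop MXN → AUD → USD → MXN:
MXN 55,552,000.00 ÷ 12.582 (buy AUD at ask) = AUD 4,415,196.31
AUD 4,415,196.31 × 0.65756 (sell AUD at bid) = USD 2,903,256.49
USD 2,903,256.49 ÷ 0.051990 (buy MXN at ask) = MXN 55,842,594.48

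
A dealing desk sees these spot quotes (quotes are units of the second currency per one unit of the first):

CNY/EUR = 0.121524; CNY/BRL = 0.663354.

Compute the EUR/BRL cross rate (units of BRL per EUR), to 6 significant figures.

EUR/BRL = 5.45863

1 EUR ÷ 0.121524 = 8.22883 CNY
8.22883 CNY × 0.663354 = 5.45863 BRL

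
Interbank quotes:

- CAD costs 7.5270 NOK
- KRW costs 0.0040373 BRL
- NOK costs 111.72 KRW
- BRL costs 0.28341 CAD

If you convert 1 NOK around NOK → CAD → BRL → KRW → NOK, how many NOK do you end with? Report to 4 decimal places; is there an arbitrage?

1.0393 (arbitrage exists)

Around NOK → CAD → BRL → KRW → NOK: 1 ÷ 7.5270 ÷ 0.28341 ÷ 0.0040373 ÷ 111.72 = 1.039300
Product > 1; profitable direction is NOK → CAD → BRL → KRW → NOK.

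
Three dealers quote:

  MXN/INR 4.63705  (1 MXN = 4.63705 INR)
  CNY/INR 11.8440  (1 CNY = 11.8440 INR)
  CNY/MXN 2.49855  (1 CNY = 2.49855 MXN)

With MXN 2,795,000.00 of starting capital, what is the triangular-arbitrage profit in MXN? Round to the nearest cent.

Profitable loop is MXN → CNY → INR → MXN:
MXN 2,795,000.00 ÷ 2.49855 = CNY 1,118,648.82
CNY 1,118,648.82 × 11.8440 = INR 13,249,276.58
INR 13,249,276.58 ÷ 4.63705 = MXN 2,857,264.12
Profit = MXN 2,857,264.12 − MXN 2,795,000.00

Profit: MXN 62,264.12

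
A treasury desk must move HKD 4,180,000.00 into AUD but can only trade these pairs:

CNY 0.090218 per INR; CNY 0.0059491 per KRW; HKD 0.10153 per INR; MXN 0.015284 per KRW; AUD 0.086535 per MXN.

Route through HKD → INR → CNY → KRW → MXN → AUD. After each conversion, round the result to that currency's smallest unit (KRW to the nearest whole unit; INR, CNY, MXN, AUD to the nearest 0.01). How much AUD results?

HKD 4,180,000.00 ÷ 0.10153 = INR 41,170,097.51
INR 41,170,097.51 × 0.090218 = CNY 3,714,283.86
CNY 3,714,283.86 ÷ 0.0059491 = KRW 624,343,827
KRW 624,343,827 × 0.015284 = MXN 9,542,471.05
MXN 9,542,471.05 × 0.086535 = AUD 825,757.73

AUD 825,757.73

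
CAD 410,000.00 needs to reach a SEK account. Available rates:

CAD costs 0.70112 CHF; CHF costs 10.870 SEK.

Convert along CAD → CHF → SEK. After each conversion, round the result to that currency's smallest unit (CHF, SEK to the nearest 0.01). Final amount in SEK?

SEK 3,124,681.50

CAD 410,000.00 × 0.70112 = CHF 287,459.20
CHF 287,459.20 × 10.870 = SEK 3,124,681.50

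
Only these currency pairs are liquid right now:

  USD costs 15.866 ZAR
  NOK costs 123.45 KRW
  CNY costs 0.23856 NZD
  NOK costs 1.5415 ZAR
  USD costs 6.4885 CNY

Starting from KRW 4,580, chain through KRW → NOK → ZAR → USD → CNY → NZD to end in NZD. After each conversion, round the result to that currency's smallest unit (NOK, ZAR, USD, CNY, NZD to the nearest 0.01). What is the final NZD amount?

KRW 4,580 ÷ 123.45 = NOK 37.10
NOK 37.10 × 1.5415 = ZAR 57.19
ZAR 57.19 ÷ 15.866 = USD 3.60
USD 3.60 × 6.4885 = CNY 23.36
CNY 23.36 × 0.23856 = NZD 5.57

NZD 5.57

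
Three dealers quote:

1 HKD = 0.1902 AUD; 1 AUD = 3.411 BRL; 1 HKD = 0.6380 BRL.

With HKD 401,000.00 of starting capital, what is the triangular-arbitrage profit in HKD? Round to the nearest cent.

Profitable loop is HKD → AUD → BRL → HKD:
HKD 401,000.00 × 0.1902 = AUD 76,270.20
AUD 76,270.20 × 3.411 = BRL 260,157.65
BRL 260,157.65 ÷ 0.6380 = HKD 407,770.61
Profit = HKD 407,770.61 − HKD 401,000.00

Profit: HKD 6,770.61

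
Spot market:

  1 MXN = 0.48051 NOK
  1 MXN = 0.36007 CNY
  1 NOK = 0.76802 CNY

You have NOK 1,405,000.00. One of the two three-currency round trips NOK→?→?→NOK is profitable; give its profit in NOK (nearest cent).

Profitable loop is NOK → CNY → MXN → NOK:
NOK 1,405,000.00 × 0.76802 = CNY 1,079,068.10
CNY 1,079,068.10 ÷ 0.36007 = MXN 2,996,828.67
MXN 2,996,828.67 × 0.48051 = NOK 1,440,006.15
Profit = NOK 1,440,006.15 − NOK 1,405,000.00

Profit: NOK 35,006.15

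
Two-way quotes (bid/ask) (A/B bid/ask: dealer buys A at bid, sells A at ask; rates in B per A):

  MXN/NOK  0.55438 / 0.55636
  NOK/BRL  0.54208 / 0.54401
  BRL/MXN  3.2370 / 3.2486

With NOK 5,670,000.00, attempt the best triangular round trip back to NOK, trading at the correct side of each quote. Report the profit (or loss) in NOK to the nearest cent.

Best loop NOK → MXN → BRL → NOK:
NOK 5,670,000.00 ÷ 0.55636 (buy MXN at ask) = MXN 10,191,243.08
MXN 10,191,243.08 ÷ 3.2486 (buy BRL at ask) = BRL 3,137,118.48
BRL 3,137,118.48 ÷ 0.54401 (buy NOK at ask) = NOK 5,766,655.90

Net profit: NOK 96,655.90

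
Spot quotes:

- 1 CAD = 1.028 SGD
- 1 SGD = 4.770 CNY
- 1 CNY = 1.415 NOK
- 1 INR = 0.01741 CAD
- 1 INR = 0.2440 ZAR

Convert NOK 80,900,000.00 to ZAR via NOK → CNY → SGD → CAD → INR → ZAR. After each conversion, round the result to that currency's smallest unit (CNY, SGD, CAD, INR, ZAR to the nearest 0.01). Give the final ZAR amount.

ZAR 163,407,371.11

NOK 80,900,000.00 ÷ 1.415 = CNY 57,173,144.88
CNY 57,173,144.88 ÷ 4.770 = SGD 11,985,984.25
SGD 11,985,984.25 ÷ 1.028 = CAD 11,659,517.75
CAD 11,659,517.75 ÷ 0.01741 = INR 669,702,340.61
INR 669,702,340.61 × 0.2440 = ZAR 163,407,371.11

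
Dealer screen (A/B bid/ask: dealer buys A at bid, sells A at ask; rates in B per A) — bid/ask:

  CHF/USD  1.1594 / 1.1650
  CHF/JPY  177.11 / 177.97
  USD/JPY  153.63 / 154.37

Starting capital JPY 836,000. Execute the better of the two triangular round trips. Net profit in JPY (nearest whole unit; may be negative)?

Best loop JPY → CHF → USD → JPY:
JPY 836,000 ÷ 177.97 (buy CHF at ask) = CHF 4,697.42
CHF 4,697.42 × 1.1594 (sell CHF at bid) = USD 5,446.19
USD 5,446.19 × 153.63 (sell USD at bid) = JPY 836,698

Net profit: JPY 698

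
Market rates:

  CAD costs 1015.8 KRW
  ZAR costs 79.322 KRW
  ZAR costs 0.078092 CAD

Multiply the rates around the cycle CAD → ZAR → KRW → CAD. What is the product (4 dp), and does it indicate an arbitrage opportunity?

Around CAD → ZAR → KRW → CAD: 1 ÷ 0.078092 × 79.322 ÷ 1015.8 = 0.999951
Product ≈ 1 (deviation 0.005%, within rounding noise).

1.0000 (no arbitrage)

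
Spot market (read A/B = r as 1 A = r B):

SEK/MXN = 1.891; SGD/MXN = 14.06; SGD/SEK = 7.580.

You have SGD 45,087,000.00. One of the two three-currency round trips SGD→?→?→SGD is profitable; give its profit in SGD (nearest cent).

Profit: SGD 877,945.86

Profitable loop is SGD → SEK → MXN → SGD:
SGD 45,087,000.00 × 7.580 = SEK 341,759,460.00
SEK 341,759,460.00 × 1.891 = MXN 646,267,138.86
MXN 646,267,138.86 ÷ 14.06 = SGD 45,964,945.86
Profit = SGD 45,964,945.86 − SGD 45,087,000.00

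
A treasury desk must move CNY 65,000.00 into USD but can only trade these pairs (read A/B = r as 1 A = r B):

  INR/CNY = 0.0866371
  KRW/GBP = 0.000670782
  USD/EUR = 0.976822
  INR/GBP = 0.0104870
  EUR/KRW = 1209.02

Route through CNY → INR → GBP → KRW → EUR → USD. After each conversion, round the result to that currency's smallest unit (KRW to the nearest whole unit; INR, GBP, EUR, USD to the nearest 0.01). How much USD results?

CNY 65,000.00 ÷ 0.0866371 = INR 750,255.95
INR 750,255.95 × 0.0104870 = GBP 7,867.93
GBP 7,867.93 ÷ 0.000670782 = KRW 11,729,489
KRW 11,729,489 ÷ 1209.02 = EUR 9,701.65
EUR 9,701.65 ÷ 0.976822 = USD 9,931.85

USD 9,931.85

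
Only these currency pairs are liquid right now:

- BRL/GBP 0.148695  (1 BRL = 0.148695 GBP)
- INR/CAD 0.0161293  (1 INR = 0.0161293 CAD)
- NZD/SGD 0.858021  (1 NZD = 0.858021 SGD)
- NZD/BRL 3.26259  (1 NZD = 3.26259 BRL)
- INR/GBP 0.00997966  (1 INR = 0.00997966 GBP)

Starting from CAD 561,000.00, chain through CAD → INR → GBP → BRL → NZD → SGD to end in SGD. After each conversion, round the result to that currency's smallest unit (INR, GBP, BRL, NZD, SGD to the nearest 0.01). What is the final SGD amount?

CAD 561,000.00 ÷ 0.0161293 = INR 34,781,422.63
INR 34,781,422.63 × 0.00997966 = GBP 347,106.77
GBP 347,106.77 ÷ 0.148695 = BRL 2,334,354.01
BRL 2,334,354.01 ÷ 3.26259 = NZD 715,491.07
NZD 715,491.07 × 0.858021 = SGD 613,906.36

SGD 613,906.36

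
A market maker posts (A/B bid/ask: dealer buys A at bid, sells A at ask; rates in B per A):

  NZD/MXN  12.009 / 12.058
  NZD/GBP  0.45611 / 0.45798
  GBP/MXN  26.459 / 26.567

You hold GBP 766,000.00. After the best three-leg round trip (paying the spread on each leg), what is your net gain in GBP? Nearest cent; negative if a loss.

Best loop GBP → MXN → NZD → GBP:
GBP 766,000.00 × 26.459 (sell GBP at bid) = MXN 20,267,594.00
MXN 20,267,594.00 ÷ 12.058 (buy NZD at ask) = NZD 1,680,842.10
NZD 1,680,842.10 × 0.45611 (sell NZD at bid) = GBP 766,648.89

Net profit: GBP 648.89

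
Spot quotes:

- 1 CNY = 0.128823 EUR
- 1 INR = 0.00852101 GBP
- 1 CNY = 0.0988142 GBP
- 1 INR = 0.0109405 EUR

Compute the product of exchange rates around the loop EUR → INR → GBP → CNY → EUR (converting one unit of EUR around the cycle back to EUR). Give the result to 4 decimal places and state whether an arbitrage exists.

Around EUR → INR → GBP → CNY → EUR: 1 ÷ 0.0109405 × 0.00852101 ÷ 0.0988142 × 0.128823 = 1.015378
Product > 1; profitable direction is EUR → INR → GBP → CNY → EUR.

1.0154 (arbitrage exists)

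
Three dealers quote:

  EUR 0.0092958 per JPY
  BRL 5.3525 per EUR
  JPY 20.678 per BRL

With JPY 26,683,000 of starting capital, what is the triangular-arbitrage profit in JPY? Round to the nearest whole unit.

Profitable loop is JPY → EUR → BRL → JPY:
JPY 26,683,000 × 0.0092958 = EUR 248,039.83
EUR 248,039.83 × 5.3525 = BRL 1,327,633.20
BRL 1,327,633.20 × 20.678 = JPY 27,452,799
Profit = JPY 27,452,799 − JPY 26,683,000

Profit: JPY 769,799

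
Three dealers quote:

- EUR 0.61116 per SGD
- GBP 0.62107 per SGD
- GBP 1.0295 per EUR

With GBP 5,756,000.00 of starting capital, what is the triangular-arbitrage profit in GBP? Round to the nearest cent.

Profit: GBP 75,247.93

Profitable loop is GBP → SGD → EUR → GBP:
GBP 5,756,000.00 ÷ 0.62107 = SGD 9,267,876.41
SGD 9,267,876.41 × 0.61116 = EUR 5,664,155.34
EUR 5,664,155.34 × 1.0295 = GBP 5,831,247.93
Profit = GBP 5,831,247.93 − GBP 5,756,000.00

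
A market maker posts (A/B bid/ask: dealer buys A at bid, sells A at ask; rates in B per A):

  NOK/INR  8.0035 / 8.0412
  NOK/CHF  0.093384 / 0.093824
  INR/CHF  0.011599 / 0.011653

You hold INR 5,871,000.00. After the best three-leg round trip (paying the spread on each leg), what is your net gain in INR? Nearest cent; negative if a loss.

Net result: INR -20,055.99 (no profitable arbitrage after spreads)

Best loop INR → NOK → CHF → INR:
INR 5,871,000.00 ÷ 8.0412 (buy NOK at ask) = NOK 730,114.91
NOK 730,114.91 × 0.093384 (sell NOK at bid) = CHF 68,181.05
CHF 68,181.05 ÷ 0.011653 (buy INR at ask) = INR 5,850,944.01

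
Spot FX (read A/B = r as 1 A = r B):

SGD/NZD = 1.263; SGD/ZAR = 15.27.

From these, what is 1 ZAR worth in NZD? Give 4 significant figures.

ZAR/NZD = 0.08271

1 ZAR ÷ 15.27 = 0.0654879 SGD
0.0654879 SGD × 1.263 = 0.0827112 NZD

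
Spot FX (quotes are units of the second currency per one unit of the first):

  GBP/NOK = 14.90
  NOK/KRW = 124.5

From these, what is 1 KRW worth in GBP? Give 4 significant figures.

KRW/GBP = 0.0005391

1 KRW ÷ 124.5 = 0.00803213 NOK
0.00803213 NOK ÷ 14.90 = 0.000539069 GBP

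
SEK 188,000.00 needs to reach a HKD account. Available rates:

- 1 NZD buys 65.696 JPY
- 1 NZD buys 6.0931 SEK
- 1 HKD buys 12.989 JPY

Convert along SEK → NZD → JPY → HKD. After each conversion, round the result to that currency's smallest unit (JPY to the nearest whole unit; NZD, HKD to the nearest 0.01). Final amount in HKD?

HKD 156,056.82

SEK 188,000.00 ÷ 6.0931 = NZD 30,854.57
NZD 30,854.57 × 65.696 = JPY 2,027,022
JPY 2,027,022 ÷ 12.989 = HKD 156,056.82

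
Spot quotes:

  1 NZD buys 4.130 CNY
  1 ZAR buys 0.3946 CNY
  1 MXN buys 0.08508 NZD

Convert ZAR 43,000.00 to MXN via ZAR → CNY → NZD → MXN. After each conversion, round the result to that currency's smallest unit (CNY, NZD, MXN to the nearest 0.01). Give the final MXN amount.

ZAR 43,000.00 × 0.3946 = CNY 16,967.80
CNY 16,967.80 ÷ 4.130 = NZD 4,108.43
NZD 4,108.43 ÷ 0.08508 = MXN 48,289.02

MXN 48,289.02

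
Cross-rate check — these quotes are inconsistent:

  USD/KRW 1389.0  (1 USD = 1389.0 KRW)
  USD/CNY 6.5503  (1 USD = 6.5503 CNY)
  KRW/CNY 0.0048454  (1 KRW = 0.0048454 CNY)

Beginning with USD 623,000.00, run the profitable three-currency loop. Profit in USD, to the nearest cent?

Profitable loop is USD → KRW → CNY → USD:
USD 623,000.00 × 1389.0 = KRW 865,347,000
KRW 865,347,000 × 0.0048454 = CNY 4,192,952.35
CNY 4,192,952.35 ÷ 6.5503 = USD 640,116.08
Profit = USD 640,116.08 − USD 623,000.00

Profit: USD 17,116.08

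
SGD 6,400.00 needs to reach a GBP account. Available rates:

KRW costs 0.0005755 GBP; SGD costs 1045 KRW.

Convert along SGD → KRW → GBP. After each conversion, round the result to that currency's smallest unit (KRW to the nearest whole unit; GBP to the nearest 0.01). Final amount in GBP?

GBP 3,848.94

SGD 6,400.00 × 1045 = KRW 6,688,000
KRW 6,688,000 × 0.0005755 = GBP 3,848.94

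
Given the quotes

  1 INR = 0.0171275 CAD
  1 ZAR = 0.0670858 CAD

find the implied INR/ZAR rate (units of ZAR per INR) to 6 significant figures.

INR/ZAR = 0.255307

1 INR × 0.0171275 = 0.0171275 CAD
0.0171275 CAD ÷ 0.0670858 = 0.255307 ZAR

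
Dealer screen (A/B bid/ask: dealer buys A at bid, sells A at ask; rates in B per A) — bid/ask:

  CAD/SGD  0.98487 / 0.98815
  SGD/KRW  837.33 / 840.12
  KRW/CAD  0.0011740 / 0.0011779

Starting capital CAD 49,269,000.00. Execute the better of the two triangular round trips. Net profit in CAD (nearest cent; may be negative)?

Net profit: CAD 1,115,984.25

Best loop CAD → KRW → SGD → CAD:
CAD 49,269,000.00 ÷ 0.0011779 (buy KRW at ask) = KRW 41,827,829,188
KRW 41,827,829,188 ÷ 840.12 (buy SGD at ask) = SGD 49,787,922.19
SGD 49,787,922.19 ÷ 0.98815 (buy CAD at ask) = CAD 50,384,984.25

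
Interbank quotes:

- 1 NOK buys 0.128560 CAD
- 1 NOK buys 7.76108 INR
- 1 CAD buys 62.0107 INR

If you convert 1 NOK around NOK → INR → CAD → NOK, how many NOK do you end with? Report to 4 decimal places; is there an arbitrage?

0.9735 (arbitrage exists)

Around NOK → INR → CAD → NOK: 1 × 7.76108 ÷ 62.0107 ÷ 0.128560 = 0.973531
Product < 1; profitable direction is NOK → CAD → INR → NOK.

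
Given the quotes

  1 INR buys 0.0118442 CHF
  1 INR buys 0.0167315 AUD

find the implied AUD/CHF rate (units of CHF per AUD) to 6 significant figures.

1 AUD ÷ 0.0167315 = 59.7675 INR
59.7675 INR × 0.0118442 = 0.707898 CHF

AUD/CHF = 0.707898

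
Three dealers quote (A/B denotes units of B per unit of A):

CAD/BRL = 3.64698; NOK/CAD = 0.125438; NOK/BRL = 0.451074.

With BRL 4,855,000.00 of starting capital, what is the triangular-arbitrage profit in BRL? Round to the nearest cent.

Profit: BRL 68,840.11

Profitable loop is BRL → NOK → CAD → BRL:
BRL 4,855,000.00 ÷ 0.451074 = NOK 10,763,200.72
NOK 10,763,200.72 × 0.125438 = CAD 1,350,114.37
CAD 1,350,114.37 × 3.64698 = BRL 4,923,840.11
Profit = BRL 4,923,840.11 − BRL 4,855,000.00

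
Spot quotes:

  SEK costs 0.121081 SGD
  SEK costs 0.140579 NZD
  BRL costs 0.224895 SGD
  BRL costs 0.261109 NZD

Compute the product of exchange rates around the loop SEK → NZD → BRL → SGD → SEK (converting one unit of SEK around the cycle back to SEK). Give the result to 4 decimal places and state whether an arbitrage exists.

1.0000 (no arbitrage)

Around SEK → NZD → BRL → SGD → SEK: 1 × 0.140579 ÷ 0.261109 × 0.224895 ÷ 0.121081 = 1.000006
Product ≈ 1 (deviation 0.001%, within rounding noise).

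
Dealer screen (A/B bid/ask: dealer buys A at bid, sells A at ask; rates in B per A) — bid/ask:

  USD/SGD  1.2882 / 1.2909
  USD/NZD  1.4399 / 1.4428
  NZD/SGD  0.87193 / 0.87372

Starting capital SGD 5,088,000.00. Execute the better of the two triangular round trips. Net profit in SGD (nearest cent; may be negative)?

Net profit: SGD 111,385.12

Best loop SGD → NZD → USD → SGD:
SGD 5,088,000.00 ÷ 0.87372 (buy NZD at ask) = NZD 5,823,375.91
NZD 5,823,375.91 ÷ 1.4428 (buy USD at ask) = USD 4,036,162.95
USD 4,036,162.95 × 1.2882 (sell USD at bid) = SGD 5,199,385.12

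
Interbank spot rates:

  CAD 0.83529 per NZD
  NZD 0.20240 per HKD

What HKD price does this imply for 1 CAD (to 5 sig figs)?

1 CAD ÷ 0.83529 = 1.19719 NZD
1.19719 NZD ÷ 0.20240 = 5.91497 HKD

CAD/HKD = 5.9150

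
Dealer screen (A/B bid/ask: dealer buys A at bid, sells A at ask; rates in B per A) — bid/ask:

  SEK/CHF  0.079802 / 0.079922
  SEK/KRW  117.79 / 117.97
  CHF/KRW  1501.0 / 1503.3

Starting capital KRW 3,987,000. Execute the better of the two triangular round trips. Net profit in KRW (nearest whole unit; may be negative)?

Net profit: KRW 61,267

Best loop KRW → SEK → CHF → KRW:
KRW 3,987,000 ÷ 117.97 (buy SEK at ask) = SEK 33,796.73
SEK 33,796.73 × 0.079802 (sell SEK at bid) = CHF 2,697.05
CHF 2,697.05 × 1501.0 (sell CHF at bid) = KRW 4,048,267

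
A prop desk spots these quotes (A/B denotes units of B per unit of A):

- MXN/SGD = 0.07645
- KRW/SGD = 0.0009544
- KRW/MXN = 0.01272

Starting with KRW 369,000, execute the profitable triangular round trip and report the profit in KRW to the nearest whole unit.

Profit: KRW 6,976

Profitable loop is KRW → MXN → SGD → KRW:
KRW 369,000 × 0.01272 = MXN 4,693.68
MXN 4,693.68 × 0.07645 = SGD 358.83
SGD 358.83 ÷ 0.0009544 = KRW 375,976
Profit = KRW 375,976 − KRW 369,000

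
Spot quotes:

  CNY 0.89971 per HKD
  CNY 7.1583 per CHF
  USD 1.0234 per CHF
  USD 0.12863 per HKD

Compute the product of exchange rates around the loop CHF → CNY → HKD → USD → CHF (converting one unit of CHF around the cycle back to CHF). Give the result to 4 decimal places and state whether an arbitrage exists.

1.0000 (no arbitrage)

Around CHF → CNY → HKD → USD → CHF: 1 × 7.1583 ÷ 0.89971 × 0.12863 ÷ 1.0234 = 1.000010
Product ≈ 1 (deviation 0.001%, within rounding noise).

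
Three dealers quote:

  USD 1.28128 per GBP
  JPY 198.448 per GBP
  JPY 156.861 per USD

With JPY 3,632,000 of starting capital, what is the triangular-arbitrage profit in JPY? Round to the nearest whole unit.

Profit: JPY 46,393

Profitable loop is JPY → GBP → USD → JPY:
JPY 3,632,000 ÷ 198.448 = GBP 18,302.02
GBP 18,302.02 × 1.28128 = USD 23,450.02
USD 23,450.02 × 156.861 = JPY 3,678,393
Profit = JPY 3,678,393 − JPY 3,632,000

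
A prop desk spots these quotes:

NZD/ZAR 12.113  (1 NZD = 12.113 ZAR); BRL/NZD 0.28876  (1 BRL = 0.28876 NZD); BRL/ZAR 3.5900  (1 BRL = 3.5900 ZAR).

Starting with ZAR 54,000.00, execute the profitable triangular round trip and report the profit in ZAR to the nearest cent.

Profit: ZAR 1,424.20

Profitable loop is ZAR → NZD → BRL → ZAR:
ZAR 54,000.00 ÷ 12.113 = NZD 4,458.02
NZD 4,458.02 ÷ 0.28876 = BRL 15,438.50
BRL 15,438.50 × 3.5900 = ZAR 55,424.20
Profit = ZAR 55,424.20 − ZAR 54,000.00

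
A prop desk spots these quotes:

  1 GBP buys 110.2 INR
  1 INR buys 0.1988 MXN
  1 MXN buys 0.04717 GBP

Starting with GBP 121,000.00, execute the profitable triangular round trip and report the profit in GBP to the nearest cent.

Profitable loop is GBP → INR → MXN → GBP:
GBP 121,000.00 × 110.2 = INR 13,334,200.00
INR 13,334,200.00 × 0.1988 = MXN 2,650,838.96
MXN 2,650,838.96 × 0.04717 = GBP 125,040.07
Profit = GBP 125,040.07 − GBP 121,000.00

Profit: GBP 4,040.07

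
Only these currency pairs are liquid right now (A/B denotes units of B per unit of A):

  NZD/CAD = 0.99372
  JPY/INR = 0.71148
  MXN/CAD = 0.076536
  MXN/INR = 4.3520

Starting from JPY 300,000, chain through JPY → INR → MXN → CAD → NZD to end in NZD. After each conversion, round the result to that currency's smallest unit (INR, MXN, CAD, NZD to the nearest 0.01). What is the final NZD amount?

JPY 300,000 × 0.71148 = INR 213,444.00
INR 213,444.00 ÷ 4.3520 = MXN 49,045.04
MXN 49,045.04 × 0.076536 = CAD 3,753.71
CAD 3,753.71 ÷ 0.99372 = NZD 3,777.43

NZD 3,777.43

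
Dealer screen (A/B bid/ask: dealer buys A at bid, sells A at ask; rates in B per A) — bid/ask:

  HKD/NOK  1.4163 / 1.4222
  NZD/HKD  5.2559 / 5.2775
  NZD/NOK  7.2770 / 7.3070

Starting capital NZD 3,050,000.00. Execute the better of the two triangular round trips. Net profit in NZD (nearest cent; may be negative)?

Best loop NZD → HKD → NOK → NZD:
NZD 3,050,000.00 × 5.2559 (sell NZD at bid) = HKD 16,030,495.00
HKD 16,030,495.00 × 1.4163 (sell HKD at bid) = NOK 22,703,990.07
NOK 22,703,990.07 ÷ 7.3070 (buy NZD at ask) = NZD 3,107,156.16

Net profit: NZD 57,156.16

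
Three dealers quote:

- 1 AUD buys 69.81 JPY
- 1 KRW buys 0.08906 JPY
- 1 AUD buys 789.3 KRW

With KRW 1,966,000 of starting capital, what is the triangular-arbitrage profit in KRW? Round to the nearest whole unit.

Profitable loop is KRW → JPY → AUD → KRW:
KRW 1,966,000 × 0.08906 = JPY 175,092
JPY 175,092 ÷ 69.81 = AUD 2,508.12
AUD 2,508.12 × 789.3 = KRW 1,979,660
Profit = KRW 1,979,660 − KRW 1,966,000

Profit: KRW 13,660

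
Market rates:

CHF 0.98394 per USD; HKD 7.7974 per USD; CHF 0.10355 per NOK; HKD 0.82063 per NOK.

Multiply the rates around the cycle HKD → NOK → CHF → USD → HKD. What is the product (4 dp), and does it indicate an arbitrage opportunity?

Around HKD → NOK → CHF → USD → HKD: 1 ÷ 0.82063 × 0.10355 ÷ 0.98394 × 7.7974 = 0.999963
Product ≈ 1 (deviation 0.004%, within rounding noise).

1.0000 (no arbitrage)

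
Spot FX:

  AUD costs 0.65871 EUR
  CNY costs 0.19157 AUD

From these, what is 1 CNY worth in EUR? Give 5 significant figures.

CNY/EUR = 0.12619

1 CNY × 0.19157 = 0.19157 AUD
0.19157 AUD × 0.65871 = 0.126189 EUR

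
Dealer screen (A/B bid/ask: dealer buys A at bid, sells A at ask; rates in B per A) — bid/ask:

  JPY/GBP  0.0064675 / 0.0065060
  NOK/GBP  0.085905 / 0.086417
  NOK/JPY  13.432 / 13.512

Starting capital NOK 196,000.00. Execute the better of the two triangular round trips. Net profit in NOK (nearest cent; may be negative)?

Best loop NOK → JPY → GBP → NOK:
NOK 196,000.00 × 13.432 (sell NOK at bid) = JPY 2,632,672
JPY 2,632,672 × 0.0064675 (sell JPY at bid) = GBP 17,026.81
GBP 17,026.81 ÷ 0.086417 (buy NOK at ask) = NOK 197,030.75

Net profit: NOK 1,030.75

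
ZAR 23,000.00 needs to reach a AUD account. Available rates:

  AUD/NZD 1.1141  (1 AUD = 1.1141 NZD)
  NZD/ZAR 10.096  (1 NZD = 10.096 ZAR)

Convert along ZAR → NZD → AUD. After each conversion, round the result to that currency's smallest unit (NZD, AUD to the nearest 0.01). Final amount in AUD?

ZAR 23,000.00 ÷ 10.096 = NZD 2,278.13
NZD 2,278.13 ÷ 1.1141 = AUD 2,044.82

AUD 2,044.82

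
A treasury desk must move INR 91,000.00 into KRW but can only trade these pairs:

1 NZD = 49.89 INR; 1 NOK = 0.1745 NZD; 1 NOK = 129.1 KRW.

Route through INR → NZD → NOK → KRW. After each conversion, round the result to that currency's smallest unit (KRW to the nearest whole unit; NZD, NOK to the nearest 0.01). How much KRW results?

KRW 1,349,454

INR 91,000.00 ÷ 49.89 = NZD 1,824.01
NZD 1,824.01 ÷ 0.1745 = NOK 10,452.78
NOK 10,452.78 × 129.1 = KRW 1,349,454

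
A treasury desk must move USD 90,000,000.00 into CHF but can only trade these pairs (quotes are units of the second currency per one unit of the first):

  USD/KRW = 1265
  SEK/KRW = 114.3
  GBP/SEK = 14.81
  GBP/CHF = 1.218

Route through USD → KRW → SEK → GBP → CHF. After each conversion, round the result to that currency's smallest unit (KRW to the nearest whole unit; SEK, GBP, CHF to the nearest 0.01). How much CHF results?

USD 90,000,000.00 × 1265 = KRW 113,850,000,000
KRW 113,850,000,000 ÷ 114.3 = SEK 996,062,992.13
SEK 996,062,992.13 ÷ 14.81 = GBP 67,256,110.20
GBP 67,256,110.20 × 1.218 = CHF 81,917,942.22

CHF 81,917,942.22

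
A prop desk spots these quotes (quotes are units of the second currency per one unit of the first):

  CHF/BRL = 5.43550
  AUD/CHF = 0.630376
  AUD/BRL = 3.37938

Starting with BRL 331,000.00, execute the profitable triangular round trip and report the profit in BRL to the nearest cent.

Profit: BRL 4,606.32

Profitable loop is BRL → AUD → CHF → BRL:
BRL 331,000.00 ÷ 3.37938 = AUD 97,946.96
AUD 97,946.96 × 0.630376 = CHF 61,743.41
CHF 61,743.41 × 5.43550 = BRL 335,606.32
Profit = BRL 335,606.32 − BRL 331,000.00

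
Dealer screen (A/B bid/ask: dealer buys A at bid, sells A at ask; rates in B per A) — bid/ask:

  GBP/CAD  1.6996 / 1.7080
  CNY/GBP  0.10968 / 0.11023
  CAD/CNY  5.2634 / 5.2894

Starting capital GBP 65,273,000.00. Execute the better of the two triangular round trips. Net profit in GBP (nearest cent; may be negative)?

Net profit: GBP 271,988.11

Best loop GBP → CNY → CAD → GBP:
GBP 65,273,000.00 ÷ 0.11023 (buy CNY at ask) = CNY 592,152,771.48
CNY 592,152,771.48 ÷ 5.2894 (buy CAD at ask) = CAD 111,950,839.69
CAD 111,950,839.69 ÷ 1.7080 (buy GBP at ask) = GBP 65,544,988.11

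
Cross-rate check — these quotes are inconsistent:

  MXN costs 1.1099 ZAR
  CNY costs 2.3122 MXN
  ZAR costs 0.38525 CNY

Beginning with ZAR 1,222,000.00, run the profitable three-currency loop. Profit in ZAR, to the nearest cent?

Profit: ZAR 14,002.39

Profitable loop is ZAR → MXN → CNY → ZAR:
ZAR 1,222,000.00 ÷ 1.1099 = MXN 1,101,000.09
MXN 1,101,000.09 ÷ 2.3122 = CNY 476,169.92
CNY 476,169.92 ÷ 0.38525 = ZAR 1,236,002.39
Profit = ZAR 1,236,002.39 − ZAR 1,222,000.00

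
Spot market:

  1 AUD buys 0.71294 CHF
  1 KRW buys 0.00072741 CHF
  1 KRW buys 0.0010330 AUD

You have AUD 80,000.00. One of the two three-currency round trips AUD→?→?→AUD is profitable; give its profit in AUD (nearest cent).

Profit: AUD 996.08

Profitable loop is AUD → CHF → KRW → AUD:
AUD 80,000.00 × 0.71294 = CHF 57,035.20
CHF 57,035.20 ÷ 0.00072741 = KRW 78,408,600
KRW 78,408,600 × 0.0010330 = AUD 80,996.08
Profit = AUD 80,996.08 − AUD 80,000.00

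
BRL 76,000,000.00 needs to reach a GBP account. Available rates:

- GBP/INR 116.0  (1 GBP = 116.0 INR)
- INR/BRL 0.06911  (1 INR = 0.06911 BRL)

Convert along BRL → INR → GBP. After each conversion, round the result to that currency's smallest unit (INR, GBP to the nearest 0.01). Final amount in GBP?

BRL 76,000,000.00 ÷ 0.06911 = INR 1,099,696,136.59
INR 1,099,696,136.59 ÷ 116.0 = GBP 9,480,139.11

GBP 9,480,139.11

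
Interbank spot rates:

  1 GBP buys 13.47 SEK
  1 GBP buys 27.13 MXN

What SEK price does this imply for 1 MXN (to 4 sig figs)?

1 MXN ÷ 27.13 = 0.0368596 GBP
0.0368596 GBP × 13.47 = 0.496498 SEK

MXN/SEK = 0.4965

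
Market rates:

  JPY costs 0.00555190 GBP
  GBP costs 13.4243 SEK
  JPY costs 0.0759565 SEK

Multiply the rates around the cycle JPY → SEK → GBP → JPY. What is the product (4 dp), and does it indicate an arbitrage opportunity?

1.0191 (arbitrage exists)

Around JPY → SEK → GBP → JPY: 1 × 0.0759565 ÷ 13.4243 ÷ 0.00555190 = 1.019135
Product > 1; profitable direction is JPY → SEK → GBP → JPY.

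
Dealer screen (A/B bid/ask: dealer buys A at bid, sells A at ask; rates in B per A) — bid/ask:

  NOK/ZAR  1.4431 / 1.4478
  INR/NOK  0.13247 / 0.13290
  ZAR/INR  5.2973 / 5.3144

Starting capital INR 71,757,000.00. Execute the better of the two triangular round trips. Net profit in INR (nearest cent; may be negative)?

Net profit: INR 909,259.49

Best loop INR → NOK → ZAR → INR:
INR 71,757,000.00 × 0.13247 (sell INR at bid) = NOK 9,505,649.79
NOK 9,505,649.79 × 1.4431 (sell NOK at bid) = ZAR 13,717,603.21
ZAR 13,717,603.21 × 5.2973 (sell ZAR at bid) = INR 72,666,259.49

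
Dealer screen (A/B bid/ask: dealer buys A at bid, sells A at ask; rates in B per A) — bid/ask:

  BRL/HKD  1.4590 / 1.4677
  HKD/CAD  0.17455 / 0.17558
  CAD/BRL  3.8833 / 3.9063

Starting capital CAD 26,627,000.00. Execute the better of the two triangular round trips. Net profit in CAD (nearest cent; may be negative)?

Net result: CAD -175,865.38 (no profitable arbitrage after spreads)

Best loop CAD → HKD → BRL → CAD:
CAD 26,627,000.00 ÷ 0.17558 (buy HKD at ask) = HKD 151,651,668.75
HKD 151,651,668.75 ÷ 1.4677 (buy BRL at ask) = BRL 103,326,067.15
BRL 103,326,067.15 ÷ 3.9063 (buy CAD at ask) = CAD 26,451,134.62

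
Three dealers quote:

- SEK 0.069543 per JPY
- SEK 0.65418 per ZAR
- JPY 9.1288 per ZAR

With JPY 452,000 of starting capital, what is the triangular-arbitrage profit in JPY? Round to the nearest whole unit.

Profitable loop is JPY → ZAR → SEK → JPY:
JPY 452,000 ÷ 9.1288 = ZAR 49,513.63
ZAR 49,513.63 × 0.65418 = SEK 32,390.82
SEK 32,390.82 ÷ 0.069543 = JPY 465,767
Profit = JPY 465,767 − JPY 452,000

Profit: JPY 13,767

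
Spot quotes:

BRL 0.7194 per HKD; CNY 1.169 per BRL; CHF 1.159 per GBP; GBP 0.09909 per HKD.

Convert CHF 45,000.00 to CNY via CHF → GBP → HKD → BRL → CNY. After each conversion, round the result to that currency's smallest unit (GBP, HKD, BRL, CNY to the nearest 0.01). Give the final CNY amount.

CNY 329,521.80

CHF 45,000.00 ÷ 1.159 = GBP 38,826.57
GBP 38,826.57 ÷ 0.09909 = HKD 391,831.37
HKD 391,831.37 × 0.7194 = BRL 281,883.49
BRL 281,883.49 × 1.169 = CNY 329,521.80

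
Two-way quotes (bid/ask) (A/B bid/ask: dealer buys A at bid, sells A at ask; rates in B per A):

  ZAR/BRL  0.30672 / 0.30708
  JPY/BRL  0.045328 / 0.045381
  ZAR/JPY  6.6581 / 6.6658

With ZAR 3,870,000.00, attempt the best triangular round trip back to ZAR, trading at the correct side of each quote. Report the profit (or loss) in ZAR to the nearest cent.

Best loop ZAR → BRL → JPY → ZAR:
ZAR 3,870,000.00 × 0.30672 (sell ZAR at bid) = BRL 1,187,006.40
BRL 1,187,006.40 ÷ 0.045381 (buy JPY at ask) = JPY 26,156,462
JPY 26,156,462 ÷ 6.6658 (buy ZAR at ask) = ZAR 3,923,979.41

Net profit: ZAR 53,979.41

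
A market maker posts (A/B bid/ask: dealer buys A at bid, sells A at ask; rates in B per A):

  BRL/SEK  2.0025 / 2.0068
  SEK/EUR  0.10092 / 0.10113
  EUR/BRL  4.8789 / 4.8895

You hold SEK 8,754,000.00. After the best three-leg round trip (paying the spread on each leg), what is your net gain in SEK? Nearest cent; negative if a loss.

Best loop SEK → BRL → EUR → SEK:
SEK 8,754,000.00 ÷ 2.0068 (buy BRL at ask) = BRL 4,362,168.63
BRL 4,362,168.63 ÷ 4.8895 (buy EUR at ask) = EUR 892,150.25
EUR 892,150.25 ÷ 0.10113 (buy SEK at ask) = SEK 8,821,815.94

Net profit: SEK 67,815.94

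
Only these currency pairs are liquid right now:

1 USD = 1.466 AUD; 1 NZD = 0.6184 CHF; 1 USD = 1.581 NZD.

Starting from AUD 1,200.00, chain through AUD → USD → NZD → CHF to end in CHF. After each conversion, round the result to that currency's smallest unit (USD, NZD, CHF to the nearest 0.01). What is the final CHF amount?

AUD 1,200.00 ÷ 1.466 = USD 818.55
USD 818.55 × 1.581 = NZD 1,294.13
NZD 1,294.13 × 0.6184 = CHF 800.29

CHF 800.29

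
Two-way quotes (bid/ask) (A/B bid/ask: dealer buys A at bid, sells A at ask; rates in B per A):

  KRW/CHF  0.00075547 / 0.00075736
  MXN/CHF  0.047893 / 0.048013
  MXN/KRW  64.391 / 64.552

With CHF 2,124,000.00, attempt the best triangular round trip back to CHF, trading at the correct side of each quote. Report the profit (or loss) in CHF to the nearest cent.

Best loop CHF → MXN → KRW → CHF:
CHF 2,124,000.00 ÷ 0.048013 (buy MXN at ask) = MXN 44,238,018.87
MXN 44,238,018.87 × 64.391 (sell MXN at bid) = KRW 2,848,530,273
KRW 2,848,530,273 × 0.00075547 (sell KRW at bid) = CHF 2,151,979.17

Net profit: CHF 27,979.17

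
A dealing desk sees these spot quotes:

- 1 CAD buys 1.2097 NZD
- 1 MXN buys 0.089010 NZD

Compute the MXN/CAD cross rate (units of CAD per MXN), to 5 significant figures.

1 MXN × 0.089010 = 0.08901 NZD
0.08901 NZD ÷ 1.2097 = 0.0735802 CAD

MXN/CAD = 0.073580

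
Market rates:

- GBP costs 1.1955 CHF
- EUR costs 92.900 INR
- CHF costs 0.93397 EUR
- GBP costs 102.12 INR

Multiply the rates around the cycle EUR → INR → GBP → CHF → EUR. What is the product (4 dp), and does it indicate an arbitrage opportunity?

1.0158 (arbitrage exists)

Around EUR → INR → GBP → CHF → EUR: 1 × 92.900 ÷ 102.12 × 1.1955 × 0.93397 = 1.015751
Product > 1; profitable direction is EUR → INR → GBP → CHF → EUR.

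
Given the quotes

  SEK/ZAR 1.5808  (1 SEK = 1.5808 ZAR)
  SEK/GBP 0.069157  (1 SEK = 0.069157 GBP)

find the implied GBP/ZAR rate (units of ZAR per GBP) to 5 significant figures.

1 GBP ÷ 0.069157 = 14.4599 SEK
14.4599 SEK × 1.5808 = 22.8581 ZAR

GBP/ZAR = 22.858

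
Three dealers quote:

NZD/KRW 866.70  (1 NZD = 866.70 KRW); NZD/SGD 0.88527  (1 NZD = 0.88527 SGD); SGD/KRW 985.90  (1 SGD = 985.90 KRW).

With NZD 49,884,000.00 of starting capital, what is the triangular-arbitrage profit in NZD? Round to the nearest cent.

Profit: NZD 350,384.77

Profitable loop is NZD → SGD → KRW → NZD:
NZD 49,884,000.00 × 0.88527 = SGD 44,160,808.68
SGD 44,160,808.68 × 985.90 = KRW 43,538,141,278
KRW 43,538,141,278 ÷ 866.70 = NZD 50,234,384.77
Profit = NZD 50,234,384.77 − NZD 49,884,000.00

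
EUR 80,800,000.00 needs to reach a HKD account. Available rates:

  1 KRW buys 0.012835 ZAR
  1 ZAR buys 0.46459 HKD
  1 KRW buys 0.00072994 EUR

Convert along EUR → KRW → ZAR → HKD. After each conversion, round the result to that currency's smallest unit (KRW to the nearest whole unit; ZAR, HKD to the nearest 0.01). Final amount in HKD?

EUR 80,800,000.00 ÷ 0.00072994 = KRW 110,694,029,646
KRW 110,694,029,646 × 0.012835 = ZAR 1,420,757,870.51
ZAR 1,420,757,870.51 × 0.46459 = HKD 660,069,899.06

HKD 660,069,899.06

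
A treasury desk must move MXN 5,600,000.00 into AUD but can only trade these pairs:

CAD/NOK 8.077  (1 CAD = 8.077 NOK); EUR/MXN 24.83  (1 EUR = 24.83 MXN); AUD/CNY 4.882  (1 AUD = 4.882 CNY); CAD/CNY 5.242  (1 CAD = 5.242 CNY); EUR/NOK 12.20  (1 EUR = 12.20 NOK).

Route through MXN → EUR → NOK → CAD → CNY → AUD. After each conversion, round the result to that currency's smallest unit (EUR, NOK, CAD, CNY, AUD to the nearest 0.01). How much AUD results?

MXN 5,600,000.00 ÷ 24.83 = EUR 225,533.63
EUR 225,533.63 × 12.20 = NOK 2,751,510.29
NOK 2,751,510.29 ÷ 8.077 = CAD 340,659.93
CAD 340,659.93 × 5.242 = CNY 1,785,739.35
CNY 1,785,739.35 ÷ 4.882 = AUD 365,780.28

AUD 365,780.28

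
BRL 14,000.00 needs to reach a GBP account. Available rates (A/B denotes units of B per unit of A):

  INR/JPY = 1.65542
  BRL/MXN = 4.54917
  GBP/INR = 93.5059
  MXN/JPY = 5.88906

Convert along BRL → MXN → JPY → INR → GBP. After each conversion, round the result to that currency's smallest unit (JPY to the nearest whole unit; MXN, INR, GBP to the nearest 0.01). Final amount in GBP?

GBP 2,423.03

BRL 14,000.00 × 4.54917 = MXN 63,688.38
MXN 63,688.38 × 5.88906 = JPY 375,065
JPY 375,065 ÷ 1.65542 = INR 226,567.88
INR 226,567.88 ÷ 93.5059 = GBP 2,423.03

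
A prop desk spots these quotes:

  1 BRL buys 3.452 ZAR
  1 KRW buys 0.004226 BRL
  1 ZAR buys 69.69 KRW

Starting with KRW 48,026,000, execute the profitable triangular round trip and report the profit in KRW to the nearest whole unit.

Profit: KRW 799,552

Profitable loop is KRW → BRL → ZAR → KRW:
KRW 48,026,000 × 0.004226 = BRL 202,957.88
BRL 202,957.88 × 3.452 = ZAR 700,610.59
ZAR 700,610.59 × 69.69 = KRW 48,825,552
Profit = KRW 48,825,552 − KRW 48,026,000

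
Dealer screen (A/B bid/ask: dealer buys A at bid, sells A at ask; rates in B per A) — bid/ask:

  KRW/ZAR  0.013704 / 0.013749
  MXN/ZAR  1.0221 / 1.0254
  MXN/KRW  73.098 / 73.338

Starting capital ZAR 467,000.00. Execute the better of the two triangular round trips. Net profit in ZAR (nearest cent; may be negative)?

Net profit: ZAR 6,380.21

Best loop ZAR → KRW → MXN → ZAR:
ZAR 467,000.00 ÷ 0.013749 (buy KRW at ask) = KRW 33,966,107
KRW 33,966,107 ÷ 73.338 (buy MXN at ask) = MXN 463,144.71
MXN 463,144.71 × 1.0221 (sell MXN at bid) = ZAR 473,380.21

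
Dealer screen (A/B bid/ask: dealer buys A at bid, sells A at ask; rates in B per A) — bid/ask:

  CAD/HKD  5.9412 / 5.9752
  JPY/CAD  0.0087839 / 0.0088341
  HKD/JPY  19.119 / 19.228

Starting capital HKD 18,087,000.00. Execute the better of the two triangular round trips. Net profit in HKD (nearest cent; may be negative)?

Best loop HKD → JPY → CAD → HKD:
HKD 18,087,000.00 × 19.119 (sell HKD at bid) = JPY 345,805,353
JPY 345,805,353 × 0.0087839 (sell JPY at bid) = CAD 3,037,519.64
CAD 3,037,519.64 × 5.9412 (sell CAD at bid) = HKD 18,046,511.69

Net result: HKD -40,488.31 (no profitable arbitrage after spreads)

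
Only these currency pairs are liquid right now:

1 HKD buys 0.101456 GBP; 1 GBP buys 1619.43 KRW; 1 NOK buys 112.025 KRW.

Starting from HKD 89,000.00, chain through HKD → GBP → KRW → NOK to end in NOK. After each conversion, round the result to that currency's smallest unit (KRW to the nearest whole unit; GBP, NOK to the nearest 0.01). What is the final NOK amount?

HKD 89,000.00 × 0.101456 = GBP 9,029.58
GBP 9,029.58 × 1619.43 = KRW 14,622,773
KRW 14,622,773 ÷ 112.025 = NOK 130,531.34

NOK 130,531.34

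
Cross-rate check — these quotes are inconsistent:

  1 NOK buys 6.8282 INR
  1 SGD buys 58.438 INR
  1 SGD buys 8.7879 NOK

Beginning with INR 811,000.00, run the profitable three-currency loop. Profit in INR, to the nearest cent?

Profit: INR 21,754.23

Profitable loop is INR → SGD → NOK → INR:
INR 811,000.00 ÷ 58.438 = SGD 13,877.96
SGD 13,877.96 × 8.7879 = NOK 121,958.09
NOK 121,958.09 × 6.8282 = INR 832,754.23
Profit = INR 832,754.23 − INR 811,000.00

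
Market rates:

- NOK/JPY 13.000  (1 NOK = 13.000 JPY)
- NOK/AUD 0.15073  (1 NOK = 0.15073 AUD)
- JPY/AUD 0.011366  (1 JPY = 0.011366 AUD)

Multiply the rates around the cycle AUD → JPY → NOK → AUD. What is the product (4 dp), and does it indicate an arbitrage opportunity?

Around AUD → JPY → NOK → AUD: 1 ÷ 0.011366 ÷ 13.000 × 0.15073 = 1.020114
Product > 1; profitable direction is AUD → JPY → NOK → AUD.

1.0201 (arbitrage exists)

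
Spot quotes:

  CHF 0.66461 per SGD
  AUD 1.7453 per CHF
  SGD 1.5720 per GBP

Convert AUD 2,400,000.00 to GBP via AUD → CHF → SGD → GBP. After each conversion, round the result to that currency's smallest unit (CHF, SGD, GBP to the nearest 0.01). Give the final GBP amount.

GBP 1,316,199.56

AUD 2,400,000.00 ÷ 1.7453 = CHF 1,375,121.76
CHF 1,375,121.76 ÷ 0.66461 = SGD 2,069,065.71
SGD 2,069,065.71 ÷ 1.5720 = GBP 1,316,199.56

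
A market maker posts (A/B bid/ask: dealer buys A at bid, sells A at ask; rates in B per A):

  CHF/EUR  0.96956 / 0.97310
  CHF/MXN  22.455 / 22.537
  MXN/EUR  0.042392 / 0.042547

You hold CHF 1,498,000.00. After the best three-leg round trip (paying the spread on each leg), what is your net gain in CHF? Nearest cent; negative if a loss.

Net profit: CHF 16,681.97

Best loop CHF → EUR → MXN → CHF:
CHF 1,498,000.00 × 0.96956 (sell CHF at bid) = EUR 1,452,400.88
EUR 1,452,400.88 ÷ 0.042547 (buy MXN at ask) = MXN 34,136,387.52
MXN 34,136,387.52 ÷ 22.537 (buy CHF at ask) = CHF 1,514,681.97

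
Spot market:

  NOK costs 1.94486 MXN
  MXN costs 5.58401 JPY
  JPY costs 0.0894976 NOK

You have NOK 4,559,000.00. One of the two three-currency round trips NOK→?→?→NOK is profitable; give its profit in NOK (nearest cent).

Profitable loop is NOK → JPY → MXN → NOK:
NOK 4,559,000.00 ÷ 0.0894976 = JPY 50,939,913
JPY 50,939,913 ÷ 5.58401 = MXN 9,122,461.00
MXN 9,122,461.00 ÷ 1.94486 = NOK 4,690,548.94
Profit = NOK 4,690,548.94 − NOK 4,559,000.00

Profit: NOK 131,548.94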